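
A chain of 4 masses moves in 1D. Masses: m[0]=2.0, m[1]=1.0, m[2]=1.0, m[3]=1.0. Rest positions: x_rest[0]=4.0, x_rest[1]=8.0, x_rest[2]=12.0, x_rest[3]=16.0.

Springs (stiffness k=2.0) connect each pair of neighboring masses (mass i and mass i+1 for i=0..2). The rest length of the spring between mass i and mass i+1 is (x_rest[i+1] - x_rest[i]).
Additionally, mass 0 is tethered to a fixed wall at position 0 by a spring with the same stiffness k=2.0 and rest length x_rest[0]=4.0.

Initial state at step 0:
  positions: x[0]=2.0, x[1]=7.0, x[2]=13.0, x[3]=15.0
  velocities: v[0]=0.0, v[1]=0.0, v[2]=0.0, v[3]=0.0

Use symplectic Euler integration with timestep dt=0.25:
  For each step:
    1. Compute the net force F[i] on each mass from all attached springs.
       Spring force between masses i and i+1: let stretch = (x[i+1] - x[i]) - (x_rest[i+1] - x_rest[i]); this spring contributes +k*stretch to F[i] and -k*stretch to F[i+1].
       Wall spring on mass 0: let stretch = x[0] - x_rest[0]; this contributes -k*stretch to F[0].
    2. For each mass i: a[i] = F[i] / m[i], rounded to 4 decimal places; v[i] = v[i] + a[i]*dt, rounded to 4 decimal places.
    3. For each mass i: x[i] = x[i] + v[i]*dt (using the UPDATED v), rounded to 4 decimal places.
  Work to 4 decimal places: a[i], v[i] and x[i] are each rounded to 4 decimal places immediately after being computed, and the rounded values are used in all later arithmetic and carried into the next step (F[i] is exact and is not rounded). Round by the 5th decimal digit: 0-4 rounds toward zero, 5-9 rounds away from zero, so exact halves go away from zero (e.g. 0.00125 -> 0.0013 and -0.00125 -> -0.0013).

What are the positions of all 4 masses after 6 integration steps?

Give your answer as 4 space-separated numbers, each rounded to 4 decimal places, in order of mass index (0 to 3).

Answer: 4.7418 7.1144 10.2044 15.9815

Derivation:
Step 0: x=[2.0000 7.0000 13.0000 15.0000] v=[0.0000 0.0000 0.0000 0.0000]
Step 1: x=[2.1875 7.1250 12.5000 15.2500] v=[0.7500 0.5000 -2.0000 1.0000]
Step 2: x=[2.5469 7.3047 11.6719 15.6563] v=[1.4375 0.7188 -3.3125 1.6250]
Step 3: x=[3.0445 7.4356 10.7959 16.0645] v=[1.9902 0.5235 -3.5039 1.6328]
Step 4: x=[3.6262 7.4376 10.1585 16.3141] v=[2.3269 0.0081 -2.5498 0.9985]
Step 5: x=[4.2195 7.3033 9.9504 16.2943] v=[2.3732 -0.5372 -0.8325 -0.0793]
Step 6: x=[4.7418 7.1144 10.2044 15.9815] v=[2.0893 -0.7556 1.0159 -1.2513]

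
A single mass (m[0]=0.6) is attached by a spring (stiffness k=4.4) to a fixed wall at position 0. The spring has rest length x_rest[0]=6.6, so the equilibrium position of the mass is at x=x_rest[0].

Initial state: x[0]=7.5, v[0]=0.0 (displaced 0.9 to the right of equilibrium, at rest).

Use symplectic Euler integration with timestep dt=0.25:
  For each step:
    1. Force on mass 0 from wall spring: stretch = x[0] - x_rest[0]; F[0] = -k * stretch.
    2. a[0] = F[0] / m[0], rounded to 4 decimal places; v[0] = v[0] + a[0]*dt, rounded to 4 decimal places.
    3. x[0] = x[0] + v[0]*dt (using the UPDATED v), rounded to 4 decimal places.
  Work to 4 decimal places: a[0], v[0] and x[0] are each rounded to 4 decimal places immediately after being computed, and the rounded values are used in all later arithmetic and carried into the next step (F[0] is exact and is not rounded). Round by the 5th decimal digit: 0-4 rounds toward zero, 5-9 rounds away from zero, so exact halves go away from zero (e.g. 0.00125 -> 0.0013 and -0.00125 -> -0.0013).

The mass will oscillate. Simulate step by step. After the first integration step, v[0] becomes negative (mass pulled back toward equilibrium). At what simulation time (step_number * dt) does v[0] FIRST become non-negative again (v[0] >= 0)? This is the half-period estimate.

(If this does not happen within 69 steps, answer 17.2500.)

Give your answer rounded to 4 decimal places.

Answer: 1.2500

Derivation:
Step 0: x=[7.5000] v=[0.0000]
Step 1: x=[7.0875] v=[-1.6500]
Step 2: x=[6.4516] v=[-2.5438]
Step 3: x=[5.8837] v=[-2.2717]
Step 4: x=[5.6441] v=[-0.9585]
Step 5: x=[5.8426] v=[0.7940]
First v>=0 after going negative at step 5, time=1.2500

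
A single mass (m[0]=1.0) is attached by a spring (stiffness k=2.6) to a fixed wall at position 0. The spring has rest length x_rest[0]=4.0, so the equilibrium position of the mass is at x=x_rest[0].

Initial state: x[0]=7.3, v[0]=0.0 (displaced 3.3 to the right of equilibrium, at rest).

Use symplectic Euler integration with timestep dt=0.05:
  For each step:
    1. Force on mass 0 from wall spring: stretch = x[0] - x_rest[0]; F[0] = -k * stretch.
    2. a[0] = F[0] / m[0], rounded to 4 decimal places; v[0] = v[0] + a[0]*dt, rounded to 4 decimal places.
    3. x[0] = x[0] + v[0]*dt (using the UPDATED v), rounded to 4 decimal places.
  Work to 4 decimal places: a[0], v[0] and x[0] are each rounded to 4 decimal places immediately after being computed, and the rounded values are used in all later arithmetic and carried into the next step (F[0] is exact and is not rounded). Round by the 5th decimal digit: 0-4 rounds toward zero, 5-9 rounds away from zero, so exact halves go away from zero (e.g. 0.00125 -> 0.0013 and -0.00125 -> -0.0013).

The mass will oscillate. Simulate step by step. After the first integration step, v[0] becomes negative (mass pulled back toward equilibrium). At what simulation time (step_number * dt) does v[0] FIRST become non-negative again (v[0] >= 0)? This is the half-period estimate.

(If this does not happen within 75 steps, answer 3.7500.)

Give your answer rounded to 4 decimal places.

Answer: 1.9500

Derivation:
Step 0: x=[7.3000] v=[0.0000]
Step 1: x=[7.2786] v=[-0.4290]
Step 2: x=[7.2358] v=[-0.8552]
Step 3: x=[7.1720] v=[-1.2759]
Step 4: x=[7.0876] v=[-1.6883]
Step 5: x=[6.9831] v=[-2.0897]
Step 6: x=[6.8592] v=[-2.4775]
Step 7: x=[6.7167] v=[-2.8492]
Step 8: x=[6.5566] v=[-3.2024]
Step 9: x=[6.3799] v=[-3.5348]
Step 10: x=[6.1877] v=[-3.8442]
Step 11: x=[5.9813] v=[-4.1286]
Step 12: x=[5.7620] v=[-4.3862]
Step 13: x=[5.5312] v=[-4.6153]
Step 14: x=[5.2905] v=[-4.8144]
Step 15: x=[5.0414] v=[-4.9822]
Step 16: x=[4.7855] v=[-5.1176]
Step 17: x=[4.5245] v=[-5.2197]
Step 18: x=[4.2601] v=[-5.2879]
Step 19: x=[3.9940] v=[-5.3217]
Step 20: x=[3.7280] v=[-5.3209]
Step 21: x=[3.4637] v=[-5.2855]
Step 22: x=[3.2029] v=[-5.2158]
Step 23: x=[2.9473] v=[-5.1122]
Step 24: x=[2.6985] v=[-4.9754]
Step 25: x=[2.4582] v=[-4.8062]
Step 26: x=[2.2279] v=[-4.6058]
Step 27: x=[2.0091] v=[-4.3754]
Step 28: x=[1.8033] v=[-4.1166]
Step 29: x=[1.6118] v=[-3.8310]
Step 30: x=[1.4358] v=[-3.5205]
Step 31: x=[1.2764] v=[-3.1872]
Step 32: x=[1.1347] v=[-2.8331]
Step 33: x=[1.0117] v=[-2.4606]
Step 34: x=[0.9081] v=[-2.0721]
Step 35: x=[0.8246] v=[-1.6702]
Step 36: x=[0.7617] v=[-1.2574]
Step 37: x=[0.7199] v=[-0.8364]
Step 38: x=[0.6994] v=[-0.4100]
Step 39: x=[0.7004] v=[0.0191]
First v>=0 after going negative at step 39, time=1.9500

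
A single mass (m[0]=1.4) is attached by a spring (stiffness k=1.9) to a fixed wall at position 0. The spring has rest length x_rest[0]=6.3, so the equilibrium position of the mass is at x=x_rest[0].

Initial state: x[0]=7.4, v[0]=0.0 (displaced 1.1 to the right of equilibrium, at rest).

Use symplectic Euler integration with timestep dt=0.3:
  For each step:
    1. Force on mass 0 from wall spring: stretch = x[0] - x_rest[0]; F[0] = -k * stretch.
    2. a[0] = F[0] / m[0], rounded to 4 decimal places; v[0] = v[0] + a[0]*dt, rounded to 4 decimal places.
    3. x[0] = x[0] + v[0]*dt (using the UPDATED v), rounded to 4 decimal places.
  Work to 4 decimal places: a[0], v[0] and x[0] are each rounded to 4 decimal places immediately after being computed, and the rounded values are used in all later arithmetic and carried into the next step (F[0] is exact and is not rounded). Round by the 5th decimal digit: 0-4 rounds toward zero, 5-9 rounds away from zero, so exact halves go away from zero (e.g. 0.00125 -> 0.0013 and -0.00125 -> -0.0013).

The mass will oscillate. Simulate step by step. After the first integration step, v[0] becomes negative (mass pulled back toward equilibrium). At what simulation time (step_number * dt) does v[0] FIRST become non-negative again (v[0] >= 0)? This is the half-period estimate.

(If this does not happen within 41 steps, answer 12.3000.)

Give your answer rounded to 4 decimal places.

Answer: 2.7000

Derivation:
Step 0: x=[7.4000] v=[0.0000]
Step 1: x=[7.2656] v=[-0.4479]
Step 2: x=[7.0133] v=[-0.8411]
Step 3: x=[6.6739] v=[-1.1315]
Step 4: x=[6.2888] v=[-1.2837]
Step 5: x=[5.9051] v=[-1.2791]
Step 6: x=[5.5696] v=[-1.1183]
Step 7: x=[5.3233] v=[-0.8209]
Step 8: x=[5.1963] v=[-0.4233]
Step 9: x=[5.2041] v=[0.0261]
First v>=0 after going negative at step 9, time=2.7000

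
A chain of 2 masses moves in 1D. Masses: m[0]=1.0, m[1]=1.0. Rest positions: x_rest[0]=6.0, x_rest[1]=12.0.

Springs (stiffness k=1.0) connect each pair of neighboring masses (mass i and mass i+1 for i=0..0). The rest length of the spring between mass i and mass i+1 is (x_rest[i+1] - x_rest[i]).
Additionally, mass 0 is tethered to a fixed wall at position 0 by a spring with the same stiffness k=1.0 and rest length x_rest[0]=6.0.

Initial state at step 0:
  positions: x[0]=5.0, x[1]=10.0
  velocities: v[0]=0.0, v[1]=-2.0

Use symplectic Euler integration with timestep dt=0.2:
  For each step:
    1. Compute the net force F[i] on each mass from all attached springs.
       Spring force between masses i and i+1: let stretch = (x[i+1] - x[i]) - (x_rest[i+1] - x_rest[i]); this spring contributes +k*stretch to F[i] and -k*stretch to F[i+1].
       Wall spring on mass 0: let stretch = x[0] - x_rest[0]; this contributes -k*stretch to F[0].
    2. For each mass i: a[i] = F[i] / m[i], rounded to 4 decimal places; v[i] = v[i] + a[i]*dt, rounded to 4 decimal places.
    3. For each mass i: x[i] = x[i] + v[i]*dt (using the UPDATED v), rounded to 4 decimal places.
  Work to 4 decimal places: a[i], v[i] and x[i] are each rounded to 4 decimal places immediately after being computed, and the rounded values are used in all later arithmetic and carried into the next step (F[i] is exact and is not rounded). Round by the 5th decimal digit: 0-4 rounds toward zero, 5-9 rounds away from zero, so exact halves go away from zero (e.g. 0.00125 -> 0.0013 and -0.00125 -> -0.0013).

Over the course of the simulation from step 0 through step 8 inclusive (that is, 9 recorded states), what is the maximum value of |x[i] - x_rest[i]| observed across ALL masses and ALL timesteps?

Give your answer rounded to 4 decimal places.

Step 0: x=[5.0000 10.0000] v=[0.0000 -2.0000]
Step 1: x=[5.0000 9.6400] v=[0.0000 -1.8000]
Step 2: x=[4.9856 9.3344] v=[-0.0720 -1.5280]
Step 3: x=[4.9457 9.0948] v=[-0.1994 -1.1978]
Step 4: x=[4.8740 8.9293] v=[-0.3587 -0.8276]
Step 5: x=[4.7695 8.8416] v=[-0.5224 -0.4387]
Step 6: x=[4.6371 8.8310] v=[-0.6619 -0.0531]
Step 7: x=[4.4870 8.8926] v=[-0.7505 0.3081]
Step 8: x=[4.3336 9.0180] v=[-0.7668 0.6270]
Max displacement = 3.1690

Answer: 3.1690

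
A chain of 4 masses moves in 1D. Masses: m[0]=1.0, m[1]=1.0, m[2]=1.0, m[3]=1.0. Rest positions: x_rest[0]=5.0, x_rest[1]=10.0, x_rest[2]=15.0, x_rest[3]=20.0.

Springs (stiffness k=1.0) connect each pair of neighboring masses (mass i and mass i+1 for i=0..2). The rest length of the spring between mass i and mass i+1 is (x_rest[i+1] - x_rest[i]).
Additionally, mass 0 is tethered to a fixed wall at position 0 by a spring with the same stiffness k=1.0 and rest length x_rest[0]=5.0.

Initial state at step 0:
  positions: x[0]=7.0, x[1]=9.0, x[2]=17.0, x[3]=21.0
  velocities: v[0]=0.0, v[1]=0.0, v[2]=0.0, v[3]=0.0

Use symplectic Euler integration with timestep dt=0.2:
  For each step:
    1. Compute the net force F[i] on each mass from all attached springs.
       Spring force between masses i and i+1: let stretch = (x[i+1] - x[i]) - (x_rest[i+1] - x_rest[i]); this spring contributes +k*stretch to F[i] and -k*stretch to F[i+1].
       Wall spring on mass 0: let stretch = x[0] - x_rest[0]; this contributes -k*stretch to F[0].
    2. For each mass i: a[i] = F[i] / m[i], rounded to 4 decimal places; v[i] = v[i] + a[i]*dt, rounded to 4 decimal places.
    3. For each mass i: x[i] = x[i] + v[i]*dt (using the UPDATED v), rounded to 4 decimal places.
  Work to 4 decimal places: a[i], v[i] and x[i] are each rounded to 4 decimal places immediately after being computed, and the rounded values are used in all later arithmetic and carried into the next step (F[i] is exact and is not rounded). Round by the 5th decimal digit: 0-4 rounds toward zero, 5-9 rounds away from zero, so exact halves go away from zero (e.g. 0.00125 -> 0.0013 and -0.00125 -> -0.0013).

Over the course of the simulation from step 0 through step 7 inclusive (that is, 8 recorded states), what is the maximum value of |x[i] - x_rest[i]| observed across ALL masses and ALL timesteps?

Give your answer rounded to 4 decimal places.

Step 0: x=[7.0000 9.0000 17.0000 21.0000] v=[0.0000 0.0000 0.0000 0.0000]
Step 1: x=[6.8000 9.2400 16.8400 21.0400] v=[-1.0000 1.2000 -0.8000 0.2000]
Step 2: x=[6.4256 9.6864 16.5440 21.1120] v=[-1.8720 2.2320 -1.4800 0.3600]
Step 3: x=[5.9246 10.2767 16.1564 21.2013] v=[-2.5050 2.9514 -1.9379 0.4464]
Step 4: x=[5.3607 10.9281 15.7354 21.2888] v=[-2.8195 3.2569 -2.1049 0.4374]
Step 5: x=[4.8051 11.5491 15.3443 21.3541] v=[-2.7782 3.1049 -1.9557 0.3267]
Step 6: x=[4.3270 12.0521 15.0417 21.3790] v=[-2.3904 2.5151 -1.5128 0.1247]
Step 7: x=[3.9848 12.3657 14.8730 21.3504] v=[-1.7108 1.5680 -0.8433 -0.1428]
Max displacement = 2.3657

Answer: 2.3657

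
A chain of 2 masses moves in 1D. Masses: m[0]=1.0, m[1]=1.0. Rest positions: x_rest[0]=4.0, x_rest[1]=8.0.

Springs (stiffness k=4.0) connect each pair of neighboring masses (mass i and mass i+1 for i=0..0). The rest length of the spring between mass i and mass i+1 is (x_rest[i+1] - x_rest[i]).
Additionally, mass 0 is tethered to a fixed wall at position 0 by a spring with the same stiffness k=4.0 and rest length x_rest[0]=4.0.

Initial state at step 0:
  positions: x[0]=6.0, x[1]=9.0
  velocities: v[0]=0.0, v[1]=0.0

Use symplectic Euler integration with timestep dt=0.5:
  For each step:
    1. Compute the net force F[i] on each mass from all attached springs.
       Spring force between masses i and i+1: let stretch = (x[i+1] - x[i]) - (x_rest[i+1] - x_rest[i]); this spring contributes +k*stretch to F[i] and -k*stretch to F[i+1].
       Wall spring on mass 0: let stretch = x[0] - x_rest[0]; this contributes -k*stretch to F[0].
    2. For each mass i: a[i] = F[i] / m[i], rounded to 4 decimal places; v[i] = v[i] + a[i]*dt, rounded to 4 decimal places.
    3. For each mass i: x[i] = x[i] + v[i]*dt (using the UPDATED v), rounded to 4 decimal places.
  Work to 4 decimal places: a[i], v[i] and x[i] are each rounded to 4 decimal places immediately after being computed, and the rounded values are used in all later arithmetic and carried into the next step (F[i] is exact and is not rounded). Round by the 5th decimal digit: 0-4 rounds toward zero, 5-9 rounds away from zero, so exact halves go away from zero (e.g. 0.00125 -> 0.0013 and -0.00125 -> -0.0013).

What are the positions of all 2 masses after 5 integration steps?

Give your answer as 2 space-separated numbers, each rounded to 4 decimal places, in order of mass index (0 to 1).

Answer: 2.0000 7.0000

Derivation:
Step 0: x=[6.0000 9.0000] v=[0.0000 0.0000]
Step 1: x=[3.0000 10.0000] v=[-6.0000 2.0000]
Step 2: x=[4.0000 8.0000] v=[2.0000 -4.0000]
Step 3: x=[5.0000 6.0000] v=[2.0000 -4.0000]
Step 4: x=[2.0000 7.0000] v=[-6.0000 2.0000]
Step 5: x=[2.0000 7.0000] v=[0.0000 0.0000]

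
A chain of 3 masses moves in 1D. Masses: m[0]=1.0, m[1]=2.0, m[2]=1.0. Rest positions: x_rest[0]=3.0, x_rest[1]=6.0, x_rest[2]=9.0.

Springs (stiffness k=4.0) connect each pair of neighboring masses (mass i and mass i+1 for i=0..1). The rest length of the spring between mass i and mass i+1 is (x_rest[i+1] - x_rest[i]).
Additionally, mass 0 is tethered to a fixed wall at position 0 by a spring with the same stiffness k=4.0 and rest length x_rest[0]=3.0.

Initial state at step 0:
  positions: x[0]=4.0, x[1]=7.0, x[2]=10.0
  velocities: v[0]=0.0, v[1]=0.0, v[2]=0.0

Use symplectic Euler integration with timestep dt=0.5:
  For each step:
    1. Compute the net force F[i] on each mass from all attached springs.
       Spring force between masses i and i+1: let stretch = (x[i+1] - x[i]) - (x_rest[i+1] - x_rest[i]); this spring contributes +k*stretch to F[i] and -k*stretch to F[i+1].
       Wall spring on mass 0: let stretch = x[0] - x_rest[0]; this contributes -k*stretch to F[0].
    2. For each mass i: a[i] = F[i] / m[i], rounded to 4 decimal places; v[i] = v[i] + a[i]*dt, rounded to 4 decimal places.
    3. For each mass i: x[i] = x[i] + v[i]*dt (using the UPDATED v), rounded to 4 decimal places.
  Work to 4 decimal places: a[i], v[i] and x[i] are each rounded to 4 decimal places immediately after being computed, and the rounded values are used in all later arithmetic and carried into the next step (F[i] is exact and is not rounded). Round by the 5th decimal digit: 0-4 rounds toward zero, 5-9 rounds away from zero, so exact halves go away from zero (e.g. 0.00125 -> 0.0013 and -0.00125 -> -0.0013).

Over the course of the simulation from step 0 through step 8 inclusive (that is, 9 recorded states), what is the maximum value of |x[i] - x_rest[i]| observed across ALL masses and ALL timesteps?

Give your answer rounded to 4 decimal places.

Answer: 1.2500

Derivation:
Step 0: x=[4.0000 7.0000 10.0000] v=[0.0000 0.0000 0.0000]
Step 1: x=[3.0000 7.0000 10.0000] v=[-2.0000 0.0000 0.0000]
Step 2: x=[3.0000 6.5000 10.0000] v=[0.0000 -1.0000 0.0000]
Step 3: x=[3.5000 6.0000 9.5000] v=[1.0000 -1.0000 -1.0000]
Step 4: x=[3.0000 6.0000 8.5000] v=[-1.0000 0.0000 -2.0000]
Step 5: x=[2.5000 5.7500 8.0000] v=[-1.0000 -0.5000 -1.0000]
Step 6: x=[2.7500 5.0000 8.2500] v=[0.5000 -1.5000 0.5000]
Step 7: x=[2.5000 4.7500 8.2500] v=[-0.5000 -0.5000 0.0000]
Step 8: x=[2.0000 5.1250 7.7500] v=[-1.0000 0.7500 -1.0000]
Max displacement = 1.2500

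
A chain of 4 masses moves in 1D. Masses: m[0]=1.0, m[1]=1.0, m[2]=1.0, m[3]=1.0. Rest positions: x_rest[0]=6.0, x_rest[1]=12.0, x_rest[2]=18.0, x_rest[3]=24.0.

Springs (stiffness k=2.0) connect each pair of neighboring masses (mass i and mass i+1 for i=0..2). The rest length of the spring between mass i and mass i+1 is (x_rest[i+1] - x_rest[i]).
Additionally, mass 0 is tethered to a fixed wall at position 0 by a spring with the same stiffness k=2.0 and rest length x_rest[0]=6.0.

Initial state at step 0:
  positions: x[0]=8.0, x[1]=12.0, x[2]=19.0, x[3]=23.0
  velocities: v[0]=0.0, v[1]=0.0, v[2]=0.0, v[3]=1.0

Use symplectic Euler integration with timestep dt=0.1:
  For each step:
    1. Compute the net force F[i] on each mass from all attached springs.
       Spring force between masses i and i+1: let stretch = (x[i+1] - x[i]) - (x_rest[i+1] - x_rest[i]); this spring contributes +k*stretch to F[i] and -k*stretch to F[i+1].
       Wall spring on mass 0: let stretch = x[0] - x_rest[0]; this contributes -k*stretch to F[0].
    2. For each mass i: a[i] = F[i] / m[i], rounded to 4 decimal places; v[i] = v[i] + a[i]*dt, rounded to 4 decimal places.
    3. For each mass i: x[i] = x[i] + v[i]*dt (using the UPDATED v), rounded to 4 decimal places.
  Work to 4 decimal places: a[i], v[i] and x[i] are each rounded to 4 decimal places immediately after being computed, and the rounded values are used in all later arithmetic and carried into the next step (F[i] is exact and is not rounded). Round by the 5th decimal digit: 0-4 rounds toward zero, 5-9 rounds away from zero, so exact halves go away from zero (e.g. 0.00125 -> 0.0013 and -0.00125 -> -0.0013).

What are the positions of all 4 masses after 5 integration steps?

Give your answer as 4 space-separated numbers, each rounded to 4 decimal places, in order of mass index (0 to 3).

Answer: 6.9463 12.7293 18.2828 23.9952

Derivation:
Step 0: x=[8.0000 12.0000 19.0000 23.0000] v=[0.0000 0.0000 0.0000 1.0000]
Step 1: x=[7.9200 12.0600 18.9400 23.1400] v=[-0.8000 0.6000 -0.6000 1.4000]
Step 2: x=[7.7644 12.1748 18.8264 23.3160] v=[-1.5560 1.1480 -1.1360 1.7600]
Step 3: x=[7.5417 12.3344 18.6696 23.5222] v=[-2.2268 1.5962 -1.5684 2.0621]
Step 4: x=[7.2640 12.5249 18.4831 23.7514] v=[-2.7766 1.9047 -1.8649 2.2916]
Step 5: x=[6.9463 12.7293 18.2828 23.9952] v=[-3.1772 2.0442 -2.0029 2.4379]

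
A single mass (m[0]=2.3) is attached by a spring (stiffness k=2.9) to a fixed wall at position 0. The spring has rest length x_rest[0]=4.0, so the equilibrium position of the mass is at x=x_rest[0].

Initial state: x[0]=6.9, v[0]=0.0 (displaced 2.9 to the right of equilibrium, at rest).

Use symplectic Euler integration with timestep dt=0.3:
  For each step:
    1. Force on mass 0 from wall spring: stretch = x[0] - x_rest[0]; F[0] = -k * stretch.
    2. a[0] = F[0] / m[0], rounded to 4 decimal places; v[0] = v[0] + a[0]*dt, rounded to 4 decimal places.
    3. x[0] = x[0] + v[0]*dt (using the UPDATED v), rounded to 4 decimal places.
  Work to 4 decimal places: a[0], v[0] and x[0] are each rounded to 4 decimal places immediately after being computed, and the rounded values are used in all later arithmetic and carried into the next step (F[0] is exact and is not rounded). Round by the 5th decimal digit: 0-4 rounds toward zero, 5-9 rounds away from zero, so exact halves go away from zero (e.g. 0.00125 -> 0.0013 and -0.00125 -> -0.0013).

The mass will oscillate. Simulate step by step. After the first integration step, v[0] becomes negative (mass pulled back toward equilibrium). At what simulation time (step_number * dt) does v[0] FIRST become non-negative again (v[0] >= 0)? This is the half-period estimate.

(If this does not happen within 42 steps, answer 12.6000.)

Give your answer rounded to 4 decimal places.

Answer: 3.0000

Derivation:
Step 0: x=[6.9000] v=[0.0000]
Step 1: x=[6.5709] v=[-1.0970]
Step 2: x=[5.9501] v=[-2.0695]
Step 3: x=[5.1080] v=[-2.8071]
Step 4: x=[4.1401] v=[-3.2262]
Step 5: x=[3.1563] v=[-3.2792]
Step 6: x=[2.2683] v=[-2.9601]
Step 7: x=[1.5768] v=[-2.3051]
Step 8: x=[1.1603] v=[-1.3885]
Step 9: x=[1.0660] v=[-0.3144]
Step 10: x=[1.3046] v=[0.7954]
First v>=0 after going negative at step 10, time=3.0000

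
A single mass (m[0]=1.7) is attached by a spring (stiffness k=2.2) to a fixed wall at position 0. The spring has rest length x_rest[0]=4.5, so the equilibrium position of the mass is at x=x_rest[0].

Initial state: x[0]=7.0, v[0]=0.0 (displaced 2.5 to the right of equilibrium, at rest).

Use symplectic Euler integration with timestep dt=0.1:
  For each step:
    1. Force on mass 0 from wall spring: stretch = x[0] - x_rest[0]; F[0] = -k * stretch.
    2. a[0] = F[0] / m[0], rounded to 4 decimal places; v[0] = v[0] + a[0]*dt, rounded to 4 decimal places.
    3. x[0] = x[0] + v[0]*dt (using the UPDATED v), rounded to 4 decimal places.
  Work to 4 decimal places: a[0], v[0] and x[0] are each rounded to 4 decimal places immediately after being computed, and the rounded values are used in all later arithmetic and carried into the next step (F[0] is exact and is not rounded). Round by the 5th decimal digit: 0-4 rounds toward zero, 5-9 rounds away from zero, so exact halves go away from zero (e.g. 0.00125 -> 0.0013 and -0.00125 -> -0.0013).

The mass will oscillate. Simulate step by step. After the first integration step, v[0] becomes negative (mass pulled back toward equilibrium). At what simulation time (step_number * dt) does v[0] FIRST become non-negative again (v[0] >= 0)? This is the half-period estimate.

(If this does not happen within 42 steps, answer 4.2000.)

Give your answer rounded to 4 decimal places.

Step 0: x=[7.0000] v=[0.0000]
Step 1: x=[6.9677] v=[-0.3235]
Step 2: x=[6.9034] v=[-0.6429]
Step 3: x=[6.8080] v=[-0.9539]
Step 4: x=[6.6827] v=[-1.2526]
Step 5: x=[6.5292] v=[-1.5351]
Step 6: x=[6.3494] v=[-1.7977]
Step 7: x=[6.1457] v=[-2.0370]
Step 8: x=[5.9207] v=[-2.2500]
Step 9: x=[5.6773] v=[-2.4339]
Step 10: x=[5.4187] v=[-2.5863]
Step 11: x=[5.1482] v=[-2.7052]
Step 12: x=[4.8693] v=[-2.7891]
Step 13: x=[4.5856] v=[-2.8369]
Step 14: x=[4.3008] v=[-2.8480]
Step 15: x=[4.0186] v=[-2.8222]
Step 16: x=[3.7426] v=[-2.7599]
Step 17: x=[3.4764] v=[-2.6619]
Step 18: x=[3.2235] v=[-2.5294]
Step 19: x=[2.9871] v=[-2.3642]
Step 20: x=[2.7703] v=[-2.1684]
Step 21: x=[2.5758] v=[-1.9446]
Step 22: x=[2.4062] v=[-1.6956]
Step 23: x=[2.2637] v=[-1.4246]
Step 24: x=[2.1502] v=[-1.1352]
Step 25: x=[2.0671] v=[-0.8311]
Step 26: x=[2.0155] v=[-0.5163]
Step 27: x=[1.9960] v=[-0.1948]
Step 28: x=[2.0089] v=[0.1293]
First v>=0 after going negative at step 28, time=2.8000

Answer: 2.8000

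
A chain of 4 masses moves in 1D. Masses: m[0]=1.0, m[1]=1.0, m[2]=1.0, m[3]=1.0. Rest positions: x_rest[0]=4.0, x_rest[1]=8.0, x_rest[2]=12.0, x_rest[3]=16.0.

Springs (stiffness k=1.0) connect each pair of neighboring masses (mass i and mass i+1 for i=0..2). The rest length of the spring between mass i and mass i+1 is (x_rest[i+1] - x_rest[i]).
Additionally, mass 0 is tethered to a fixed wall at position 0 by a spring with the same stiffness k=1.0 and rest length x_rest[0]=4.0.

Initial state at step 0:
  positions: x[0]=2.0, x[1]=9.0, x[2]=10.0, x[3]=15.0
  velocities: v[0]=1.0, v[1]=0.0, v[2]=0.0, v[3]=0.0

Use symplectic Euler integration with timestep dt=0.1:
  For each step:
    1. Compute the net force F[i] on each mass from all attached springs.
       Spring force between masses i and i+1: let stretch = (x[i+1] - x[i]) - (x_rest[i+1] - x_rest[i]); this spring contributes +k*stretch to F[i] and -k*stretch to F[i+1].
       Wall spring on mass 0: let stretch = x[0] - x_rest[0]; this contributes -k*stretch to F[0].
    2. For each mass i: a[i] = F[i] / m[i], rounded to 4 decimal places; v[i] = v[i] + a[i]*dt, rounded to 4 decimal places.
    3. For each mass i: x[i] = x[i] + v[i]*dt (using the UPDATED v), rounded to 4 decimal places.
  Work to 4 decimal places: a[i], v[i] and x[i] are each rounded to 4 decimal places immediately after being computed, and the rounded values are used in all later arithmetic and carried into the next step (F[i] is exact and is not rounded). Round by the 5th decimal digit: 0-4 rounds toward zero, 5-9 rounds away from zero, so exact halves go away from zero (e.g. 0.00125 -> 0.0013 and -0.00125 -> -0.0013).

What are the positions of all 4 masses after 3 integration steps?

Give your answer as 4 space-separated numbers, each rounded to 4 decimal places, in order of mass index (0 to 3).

Step 0: x=[2.0000 9.0000 10.0000 15.0000] v=[1.0000 0.0000 0.0000 0.0000]
Step 1: x=[2.1500 8.9400 10.0400 14.9900] v=[1.5000 -0.6000 0.4000 -0.1000]
Step 2: x=[2.3464 8.8231 10.1185 14.9705] v=[1.9640 -1.1690 0.7850 -0.1950]
Step 3: x=[2.5841 8.6544 10.2326 14.9425] v=[2.3770 -1.6871 1.1407 -0.2802]

Answer: 2.5841 8.6544 10.2326 14.9425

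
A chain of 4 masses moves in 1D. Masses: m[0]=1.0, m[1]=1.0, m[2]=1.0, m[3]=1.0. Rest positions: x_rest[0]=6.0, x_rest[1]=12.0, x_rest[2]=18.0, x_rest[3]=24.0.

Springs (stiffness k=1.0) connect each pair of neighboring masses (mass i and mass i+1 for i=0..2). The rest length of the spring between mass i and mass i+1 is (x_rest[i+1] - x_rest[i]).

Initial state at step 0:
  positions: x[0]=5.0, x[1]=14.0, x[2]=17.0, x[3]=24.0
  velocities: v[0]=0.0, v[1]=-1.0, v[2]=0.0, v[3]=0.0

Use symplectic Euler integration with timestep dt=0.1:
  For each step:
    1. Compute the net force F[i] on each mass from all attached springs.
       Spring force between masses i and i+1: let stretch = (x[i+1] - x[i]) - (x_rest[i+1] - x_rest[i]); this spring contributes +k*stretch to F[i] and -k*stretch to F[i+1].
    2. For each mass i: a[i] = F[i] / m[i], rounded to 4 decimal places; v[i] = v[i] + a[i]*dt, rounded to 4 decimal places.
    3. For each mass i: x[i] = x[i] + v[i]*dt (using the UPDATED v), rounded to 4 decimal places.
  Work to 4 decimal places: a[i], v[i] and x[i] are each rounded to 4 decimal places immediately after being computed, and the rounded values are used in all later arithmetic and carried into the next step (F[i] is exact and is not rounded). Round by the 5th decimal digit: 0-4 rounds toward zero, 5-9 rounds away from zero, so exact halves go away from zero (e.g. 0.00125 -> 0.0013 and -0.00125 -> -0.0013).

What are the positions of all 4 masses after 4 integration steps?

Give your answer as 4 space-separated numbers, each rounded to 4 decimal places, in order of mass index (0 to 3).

Step 0: x=[5.0000 14.0000 17.0000 24.0000] v=[0.0000 -1.0000 0.0000 0.0000]
Step 1: x=[5.0300 13.8400 17.0400 23.9900] v=[0.3000 -1.6000 0.4000 -0.1000]
Step 2: x=[5.0881 13.6239 17.1175 23.9705] v=[0.5810 -2.1610 0.7750 -0.1950]
Step 3: x=[5.1716 13.3574 17.2286 23.9425] v=[0.8346 -2.6652 1.1109 -0.2803]
Step 4: x=[5.2769 13.0477 17.3681 23.9073] v=[1.0532 -3.0967 1.3952 -0.3517]

Answer: 5.2769 13.0477 17.3681 23.9073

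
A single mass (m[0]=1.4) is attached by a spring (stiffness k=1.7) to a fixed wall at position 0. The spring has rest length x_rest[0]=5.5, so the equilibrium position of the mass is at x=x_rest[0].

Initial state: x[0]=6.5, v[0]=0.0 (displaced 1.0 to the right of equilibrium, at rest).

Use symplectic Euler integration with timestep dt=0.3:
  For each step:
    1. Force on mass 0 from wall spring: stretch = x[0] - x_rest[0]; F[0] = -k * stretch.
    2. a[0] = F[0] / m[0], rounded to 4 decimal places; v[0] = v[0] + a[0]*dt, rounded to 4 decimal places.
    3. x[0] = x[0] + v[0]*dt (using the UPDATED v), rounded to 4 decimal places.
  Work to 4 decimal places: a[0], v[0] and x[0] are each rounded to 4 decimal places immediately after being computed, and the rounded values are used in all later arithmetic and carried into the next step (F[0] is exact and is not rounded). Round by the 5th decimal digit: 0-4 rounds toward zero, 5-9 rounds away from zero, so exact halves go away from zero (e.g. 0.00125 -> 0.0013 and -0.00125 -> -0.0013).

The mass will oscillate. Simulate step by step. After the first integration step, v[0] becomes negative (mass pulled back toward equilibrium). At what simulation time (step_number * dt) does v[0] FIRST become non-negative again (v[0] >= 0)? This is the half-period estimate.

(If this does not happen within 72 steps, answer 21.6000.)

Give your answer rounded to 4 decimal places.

Step 0: x=[6.5000] v=[0.0000]
Step 1: x=[6.3907] v=[-0.3643]
Step 2: x=[6.1841] v=[-0.6888]
Step 3: x=[5.9027] v=[-0.9380]
Step 4: x=[5.5773] v=[-1.0847]
Step 5: x=[5.2434] v=[-1.1129]
Step 6: x=[4.9376] v=[-1.0194]
Step 7: x=[4.6933] v=[-0.8145]
Step 8: x=[4.5371] v=[-0.5206]
Step 9: x=[4.4862] v=[-0.1698]
Step 10: x=[4.5461] v=[0.1995]
First v>=0 after going negative at step 10, time=3.0000

Answer: 3.0000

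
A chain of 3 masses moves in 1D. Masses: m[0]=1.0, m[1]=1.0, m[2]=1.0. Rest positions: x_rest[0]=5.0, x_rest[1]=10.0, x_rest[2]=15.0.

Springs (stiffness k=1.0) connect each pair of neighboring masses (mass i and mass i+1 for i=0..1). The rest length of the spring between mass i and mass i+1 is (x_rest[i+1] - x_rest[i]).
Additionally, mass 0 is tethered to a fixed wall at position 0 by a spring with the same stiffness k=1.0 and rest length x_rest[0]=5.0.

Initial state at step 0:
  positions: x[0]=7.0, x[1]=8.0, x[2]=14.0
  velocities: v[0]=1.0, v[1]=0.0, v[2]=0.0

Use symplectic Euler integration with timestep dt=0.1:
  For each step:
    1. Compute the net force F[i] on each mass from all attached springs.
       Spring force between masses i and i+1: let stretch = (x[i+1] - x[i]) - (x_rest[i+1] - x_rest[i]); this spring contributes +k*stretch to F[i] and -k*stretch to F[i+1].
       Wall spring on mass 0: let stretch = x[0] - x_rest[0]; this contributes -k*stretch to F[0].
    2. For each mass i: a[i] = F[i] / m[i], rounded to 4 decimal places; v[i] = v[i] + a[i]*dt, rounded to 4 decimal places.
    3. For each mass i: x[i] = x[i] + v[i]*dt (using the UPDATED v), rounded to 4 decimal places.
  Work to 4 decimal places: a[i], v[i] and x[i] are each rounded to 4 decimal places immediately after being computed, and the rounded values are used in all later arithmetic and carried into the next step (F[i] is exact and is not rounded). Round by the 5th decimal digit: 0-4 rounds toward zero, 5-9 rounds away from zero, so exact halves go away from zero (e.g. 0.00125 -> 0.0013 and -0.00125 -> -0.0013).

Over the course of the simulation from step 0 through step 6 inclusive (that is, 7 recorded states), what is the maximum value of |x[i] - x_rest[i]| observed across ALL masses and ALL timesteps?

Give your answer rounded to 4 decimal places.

Step 0: x=[7.0000 8.0000 14.0000] v=[1.0000 0.0000 0.0000]
Step 1: x=[7.0400 8.0500 13.9900] v=[0.4000 0.5000 -0.1000]
Step 2: x=[7.0197 8.1493 13.9706] v=[-0.2030 0.9930 -0.1940]
Step 3: x=[6.9405 8.2955 13.9430] v=[-0.7920 1.4622 -0.2761]
Step 4: x=[6.8054 8.4847 13.9089] v=[-1.3506 1.8915 -0.3409]
Step 5: x=[6.6191 8.7113 13.8706] v=[-1.8632 2.2660 -0.3833]
Step 6: x=[6.3875 8.9686 13.8307] v=[-2.3159 2.5727 -0.3992]
Max displacement = 2.0400

Answer: 2.0400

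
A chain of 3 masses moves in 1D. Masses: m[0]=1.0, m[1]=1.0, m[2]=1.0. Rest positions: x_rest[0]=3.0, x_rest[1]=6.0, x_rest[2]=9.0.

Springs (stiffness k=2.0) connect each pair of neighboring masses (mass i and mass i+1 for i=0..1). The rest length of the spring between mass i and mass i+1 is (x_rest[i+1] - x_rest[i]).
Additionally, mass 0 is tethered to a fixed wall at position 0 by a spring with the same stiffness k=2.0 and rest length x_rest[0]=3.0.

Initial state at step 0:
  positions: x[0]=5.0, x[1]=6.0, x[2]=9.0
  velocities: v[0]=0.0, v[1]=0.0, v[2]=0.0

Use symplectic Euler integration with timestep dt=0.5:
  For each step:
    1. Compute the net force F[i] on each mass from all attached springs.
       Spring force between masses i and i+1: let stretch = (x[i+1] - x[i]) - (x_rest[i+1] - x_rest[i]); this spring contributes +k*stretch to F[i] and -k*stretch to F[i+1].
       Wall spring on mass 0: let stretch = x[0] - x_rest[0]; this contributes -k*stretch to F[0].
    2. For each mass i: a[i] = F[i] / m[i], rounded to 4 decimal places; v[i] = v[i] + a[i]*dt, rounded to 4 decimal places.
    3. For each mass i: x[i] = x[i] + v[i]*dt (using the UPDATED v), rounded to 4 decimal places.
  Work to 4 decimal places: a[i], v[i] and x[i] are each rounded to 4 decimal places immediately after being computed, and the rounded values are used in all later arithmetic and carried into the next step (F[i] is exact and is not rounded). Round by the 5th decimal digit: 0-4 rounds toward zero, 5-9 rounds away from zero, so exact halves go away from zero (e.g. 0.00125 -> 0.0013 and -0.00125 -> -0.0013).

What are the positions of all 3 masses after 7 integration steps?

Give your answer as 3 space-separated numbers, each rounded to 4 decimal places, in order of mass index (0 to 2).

Step 0: x=[5.0000 6.0000 9.0000] v=[0.0000 0.0000 0.0000]
Step 1: x=[3.0000 7.0000 9.0000] v=[-4.0000 2.0000 0.0000]
Step 2: x=[1.5000 7.0000 9.5000] v=[-3.0000 0.0000 1.0000]
Step 3: x=[2.0000 5.5000 10.2500] v=[1.0000 -3.0000 1.5000]
Step 4: x=[3.2500 4.6250 10.1250] v=[2.5000 -1.7500 -0.2500]
Step 5: x=[3.5625 5.8125 8.7500] v=[0.6250 2.3750 -2.7500]
Step 6: x=[3.2188 7.3438 7.4063] v=[-0.6875 3.0625 -2.6875]
Step 7: x=[3.3282 6.8438 7.5313] v=[0.2187 -1.0000 0.2500]

Answer: 3.3282 6.8438 7.5313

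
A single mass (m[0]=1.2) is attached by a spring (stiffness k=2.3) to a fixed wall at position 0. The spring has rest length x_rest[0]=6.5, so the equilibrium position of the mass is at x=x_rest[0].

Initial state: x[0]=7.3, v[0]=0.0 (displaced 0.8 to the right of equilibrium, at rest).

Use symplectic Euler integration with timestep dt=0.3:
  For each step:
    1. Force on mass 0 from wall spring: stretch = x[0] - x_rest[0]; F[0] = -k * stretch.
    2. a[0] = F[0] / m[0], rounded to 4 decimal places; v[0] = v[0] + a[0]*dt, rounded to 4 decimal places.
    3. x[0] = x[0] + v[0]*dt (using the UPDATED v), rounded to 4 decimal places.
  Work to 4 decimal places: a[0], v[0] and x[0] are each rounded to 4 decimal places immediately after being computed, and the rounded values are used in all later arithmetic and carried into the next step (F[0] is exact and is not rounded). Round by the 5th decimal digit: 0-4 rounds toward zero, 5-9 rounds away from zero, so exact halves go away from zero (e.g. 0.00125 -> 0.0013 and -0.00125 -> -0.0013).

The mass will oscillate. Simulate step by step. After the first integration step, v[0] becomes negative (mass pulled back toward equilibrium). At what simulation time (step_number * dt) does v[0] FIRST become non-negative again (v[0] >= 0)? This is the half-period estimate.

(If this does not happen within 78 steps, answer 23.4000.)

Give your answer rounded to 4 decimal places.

Answer: 2.4000

Derivation:
Step 0: x=[7.3000] v=[0.0000]
Step 1: x=[7.1620] v=[-0.4600]
Step 2: x=[6.9098] v=[-0.8406]
Step 3: x=[6.5869] v=[-1.0763]
Step 4: x=[6.2490] v=[-1.1263]
Step 5: x=[5.9544] v=[-0.9820]
Step 6: x=[5.7539] v=[-0.6683]
Step 7: x=[5.6821] v=[-0.2393]
Step 8: x=[5.7514] v=[0.2310]
First v>=0 after going negative at step 8, time=2.4000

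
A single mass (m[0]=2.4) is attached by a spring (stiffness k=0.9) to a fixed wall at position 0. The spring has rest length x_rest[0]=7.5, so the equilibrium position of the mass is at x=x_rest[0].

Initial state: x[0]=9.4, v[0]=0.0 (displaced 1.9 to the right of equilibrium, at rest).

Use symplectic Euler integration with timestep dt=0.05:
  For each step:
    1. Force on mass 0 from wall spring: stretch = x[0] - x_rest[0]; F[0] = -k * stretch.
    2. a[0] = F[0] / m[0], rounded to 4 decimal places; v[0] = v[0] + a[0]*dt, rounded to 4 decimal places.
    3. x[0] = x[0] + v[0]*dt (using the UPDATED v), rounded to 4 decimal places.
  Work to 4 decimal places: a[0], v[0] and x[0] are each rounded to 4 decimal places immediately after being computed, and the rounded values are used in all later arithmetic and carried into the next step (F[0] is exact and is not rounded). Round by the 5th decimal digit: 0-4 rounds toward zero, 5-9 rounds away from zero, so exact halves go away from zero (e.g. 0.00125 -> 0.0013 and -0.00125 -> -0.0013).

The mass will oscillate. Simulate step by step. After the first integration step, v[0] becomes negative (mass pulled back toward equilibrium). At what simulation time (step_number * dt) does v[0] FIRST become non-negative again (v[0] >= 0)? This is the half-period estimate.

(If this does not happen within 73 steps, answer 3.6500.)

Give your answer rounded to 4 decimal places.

Answer: 3.6500

Derivation:
Step 0: x=[9.4000] v=[0.0000]
Step 1: x=[9.3982] v=[-0.0356]
Step 2: x=[9.3946] v=[-0.0712]
Step 3: x=[9.3893] v=[-0.1067]
Step 4: x=[9.3822] v=[-0.1421]
Step 5: x=[9.3733] v=[-0.1774]
Step 6: x=[9.3627] v=[-0.2125]
Step 7: x=[9.3503] v=[-0.2474]
Step 8: x=[9.3362] v=[-0.2821]
Step 9: x=[9.3204] v=[-0.3165]
Step 10: x=[9.3029] v=[-0.3506]
Step 11: x=[9.2837] v=[-0.3844]
Step 12: x=[9.2628] v=[-0.4178]
Step 13: x=[9.2403] v=[-0.4509]
Step 14: x=[9.2161] v=[-0.4835]
Step 15: x=[9.1903] v=[-0.5157]
Step 16: x=[9.1629] v=[-0.5474]
Step 17: x=[9.1340] v=[-0.5786]
Step 18: x=[9.1035] v=[-0.6092]
Step 19: x=[9.0715] v=[-0.6393]
Step 20: x=[9.0381] v=[-0.6688]
Step 21: x=[9.0032] v=[-0.6976]
Step 22: x=[8.9669] v=[-0.7258]
Step 23: x=[8.9292] v=[-0.7533]
Step 24: x=[8.8902] v=[-0.7801]
Step 25: x=[8.8499] v=[-0.8062]
Step 26: x=[8.8083] v=[-0.8315]
Step 27: x=[8.7655] v=[-0.8560]
Step 28: x=[8.7215] v=[-0.8797]
Step 29: x=[8.6764] v=[-0.9026]
Step 30: x=[8.6302] v=[-0.9247]
Step 31: x=[8.5829] v=[-0.9459]
Step 32: x=[8.5346] v=[-0.9662]
Step 33: x=[8.4853] v=[-0.9856]
Step 34: x=[8.4351] v=[-1.0041]
Step 35: x=[8.3840] v=[-1.0216]
Step 36: x=[8.3321] v=[-1.0382]
Step 37: x=[8.2794] v=[-1.0538]
Step 38: x=[8.2260] v=[-1.0684]
Step 39: x=[8.1719] v=[-1.0820]
Step 40: x=[8.1172] v=[-1.0946]
Step 41: x=[8.0619] v=[-1.1062]
Step 42: x=[8.0061] v=[-1.1167]
Step 43: x=[7.9498] v=[-1.1262]
Step 44: x=[7.8931] v=[-1.1346]
Step 45: x=[7.8360] v=[-1.1420]
Step 46: x=[7.7786] v=[-1.1483]
Step 47: x=[7.7209] v=[-1.1535]
Step 48: x=[7.6630] v=[-1.1576]
Step 49: x=[7.6050] v=[-1.1607]
Step 50: x=[7.5469] v=[-1.1627]
Step 51: x=[7.4887] v=[-1.1636]
Step 52: x=[7.4305] v=[-1.1634]
Step 53: x=[7.3724] v=[-1.1621]
Step 54: x=[7.3144] v=[-1.1597]
Step 55: x=[7.2566] v=[-1.1562]
Step 56: x=[7.1990] v=[-1.1516]
Step 57: x=[7.1417] v=[-1.1460]
Step 58: x=[7.0847] v=[-1.1393]
Step 59: x=[7.0281] v=[-1.1315]
Step 60: x=[6.9720] v=[-1.1227]
Step 61: x=[6.9164] v=[-1.1128]
Step 62: x=[6.8613] v=[-1.1019]
Step 63: x=[6.8068] v=[-1.0899]
Step 64: x=[6.7530] v=[-1.0769]
Step 65: x=[6.6999] v=[-1.0629]
Step 66: x=[6.6475] v=[-1.0479]
Step 67: x=[6.5959] v=[-1.0319]
Step 68: x=[6.5452] v=[-1.0150]
Step 69: x=[6.4953] v=[-0.9971]
Step 70: x=[6.4464] v=[-0.9783]
Step 71: x=[6.3985] v=[-0.9585]
Step 72: x=[6.3516] v=[-0.9378]
Step 73: x=[6.3058] v=[-0.9163]
v[0] did not become non-negative within 73 steps; using fallback time=3.6500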